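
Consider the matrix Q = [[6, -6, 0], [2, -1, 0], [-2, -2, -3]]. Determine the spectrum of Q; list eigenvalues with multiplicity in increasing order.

-3, 2, 3

Characteristic polynomial: p(λ) = λ^3 - 2λ^2 - 9λ + 18 = (λ - 3)(λ - 2)(λ + 3).
Roots (with multiplicity): -3, 2, 3.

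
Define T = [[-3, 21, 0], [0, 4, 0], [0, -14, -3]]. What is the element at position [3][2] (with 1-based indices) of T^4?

-350

Characteristic polynomial: r^3 + 2r^2 - 15r - 36 = (r - 4)(r + 3)^2, so the eigenvalues are -3, -3, 4.
r=-3: eigenvector (1, 0, 0).
r=4: eigenvector (3, 1, -2).
r=-3: eigenvector (0, 0, 1).
P = [[1, 3, 0], [0, 1, 0], [0, -2, 1]], D = diag(-3, 4, -3), P⁻¹ = [[1, -3, 0], [0, 1, 0], [0, 2, 1]].
T⁴ = P·diag(81, 256, 81)·P⁻¹ = [[81, 525, 0], [0, 256, 0], [0, -350, 81]].
The requested entry is -350.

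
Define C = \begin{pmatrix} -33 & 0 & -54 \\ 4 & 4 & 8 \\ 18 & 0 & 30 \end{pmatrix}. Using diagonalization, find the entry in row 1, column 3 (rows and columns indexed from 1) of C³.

Characteristic polynomial: s^3 - s^2 - 30s + 72 = (s - 4)(s - 3)(s + 6), so the eigenvalues are -6, 3, 4.
s=-6: eigenvector (-2, 0, 1).
s=4: eigenvector (0, 1, 0).
s=3: eigenvector (-3, -4, 2).
P = [[-2, 0, -3], [0, 1, -4], [1, 0, 2]], D = diag(-6, 4, 3), P⁻¹ = [[-2, 0, -3], [4, 1, 8], [1, 0, 2]].
C³ = P·diag(-216, 64, 27)·P⁻¹ = [[-945, 0, -1458], [148, 64, 296], [486, 0, 756]].
The requested entry is -1458.

-1458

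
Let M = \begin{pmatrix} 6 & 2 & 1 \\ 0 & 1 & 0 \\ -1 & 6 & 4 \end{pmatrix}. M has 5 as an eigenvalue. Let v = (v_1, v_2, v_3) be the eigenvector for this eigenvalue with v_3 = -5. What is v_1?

M − 5I = [[1, 2, 1], [0, -4, 0], [-1, 6, -1]].
Solving (M − 5I)v = 0 gives the eigenspace spanned by (5, 0, -5).
With v_3 = -5, v = (5, 0, -5), so v_1 = 5.

5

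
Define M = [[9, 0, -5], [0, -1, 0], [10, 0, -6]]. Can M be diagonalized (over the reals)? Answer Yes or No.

Characteristic polynomial: p(s) = s^3 - 2s^2 - 7s - 4 = (s - 4)(s + 1)^2.
s = -1 has algebraic multiplicity 2; rank(M + 1I) = 1, so geometric multiplicity = 2.
Every eigenvalue has geometric = algebraic multiplicity, so M is diagonalizable.

Yes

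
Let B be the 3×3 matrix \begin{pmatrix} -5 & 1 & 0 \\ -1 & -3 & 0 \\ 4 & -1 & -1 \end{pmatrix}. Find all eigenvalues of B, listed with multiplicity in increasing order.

-4, -4, -1

Characteristic polynomial: p(μ) = μ^3 + 9μ^2 + 24μ + 16 = (μ + 1)(μ + 4)^2.
Roots (with multiplicity): -4, -4, -1.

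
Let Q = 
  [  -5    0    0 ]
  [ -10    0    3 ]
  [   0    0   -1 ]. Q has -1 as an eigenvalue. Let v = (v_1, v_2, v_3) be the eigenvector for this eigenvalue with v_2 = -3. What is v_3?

1

Q + 1I = [[-4, 0, 0], [-10, 1, 3], [0, 0, 0]].
Solving (Q + 1I)v = 0 gives the eigenspace spanned by (0, -3, 1).
With v_2 = -3, v = (0, -3, 1), so v_3 = 1.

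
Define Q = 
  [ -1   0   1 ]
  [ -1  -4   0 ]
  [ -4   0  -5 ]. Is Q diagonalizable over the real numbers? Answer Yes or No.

Characteristic polynomial: p(s) = s^3 + 10s^2 + 33s + 36 = (s + 3)^2(s + 4).
s = -3 has algebraic multiplicity 2; rank(Q + 3I) = 2, so geometric multiplicity = 1.
Geometric multiplicity < algebraic multiplicity, so Q is not diagonalizable.

No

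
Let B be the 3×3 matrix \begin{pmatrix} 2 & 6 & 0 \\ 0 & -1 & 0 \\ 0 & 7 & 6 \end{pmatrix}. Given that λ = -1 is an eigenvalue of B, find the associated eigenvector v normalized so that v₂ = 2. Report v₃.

-2

B + 1I = [[3, 6, 0], [0, 0, 0], [0, 7, 7]].
Solving (B + 1I)v = 0 gives the eigenspace spanned by (-4, 2, -2).
With v₂ = 2, v = (-4, 2, -2), so v₃ = -2.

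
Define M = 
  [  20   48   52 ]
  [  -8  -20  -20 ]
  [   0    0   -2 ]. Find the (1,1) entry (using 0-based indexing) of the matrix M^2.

16

Characteristic polynomial: t^3 + 2t^2 - 16t - 32 = (t - 4)(t + 2)(t + 4), so the eigenvalues are -4, -2, 4.
t=4: eigenvector (3, -1, 0).
t=-4: eigenvector (-2, 1, 0).
t=-2: eigenvector (2, -2, 1).
P = [[3, -2, 2], [-1, 1, -2], [0, 0, 1]], D = diag(4, -4, -2), P⁻¹ = [[1, 2, 2], [1, 3, 4], [0, 0, 1]].
M² = P·diag(16, 16, 4)·P⁻¹ = [[16, 0, -24], [0, 16, 24], [0, 0, 4]].
The requested entry is 16.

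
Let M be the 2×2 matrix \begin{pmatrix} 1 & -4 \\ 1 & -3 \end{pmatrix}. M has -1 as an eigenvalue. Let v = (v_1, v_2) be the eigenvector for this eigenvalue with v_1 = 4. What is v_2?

2

M + 1I = [[2, -4], [1, -2]].
Solving (M + 1I)v = 0 gives the eigenspace spanned by (4, 2).
With v_1 = 4, v = (4, 2), so v_2 = 2.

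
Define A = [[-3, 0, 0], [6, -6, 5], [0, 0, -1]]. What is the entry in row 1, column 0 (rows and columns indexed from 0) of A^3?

378

Characteristic polynomial: t^3 + 10t^2 + 27t + 18 = (t + 1)(t + 3)(t + 6), so the eigenvalues are -6, -3, -1.
t=-3: eigenvector (1, 2, 0).
t=-1: eigenvector (0, 1, 1).
t=-6: eigenvector (0, 1, 0).
P = [[1, 0, 0], [2, 1, 1], [0, 1, 0]], D = diag(-3, -1, -6), P⁻¹ = [[1, 0, 0], [0, 0, 1], [-2, 1, -1]].
A³ = P·diag(-27, -1, -216)·P⁻¹ = [[-27, 0, 0], [378, -216, 215], [0, 0, -1]].
The requested entry is 378.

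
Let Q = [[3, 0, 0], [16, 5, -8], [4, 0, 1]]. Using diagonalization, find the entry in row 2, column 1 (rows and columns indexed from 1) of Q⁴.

Characteristic polynomial: r^3 - 9r^2 + 23r - 15 = (r - 5)(r - 3)(r - 1), so the eigenvalues are 1, 3, 5.
r=3: eigenvector (1, 0, 2).
r=5: eigenvector (0, 1, 0).
r=1: eigenvector (0, 2, 1).
P = [[1, 0, 0], [0, 1, 2], [2, 0, 1]], D = diag(3, 5, 1), P⁻¹ = [[1, 0, 0], [4, 1, -2], [-2, 0, 1]].
Q⁴ = P·diag(81, 625, 1)·P⁻¹ = [[81, 0, 0], [2496, 625, -1248], [160, 0, 1]].
The requested entry is 2496.

2496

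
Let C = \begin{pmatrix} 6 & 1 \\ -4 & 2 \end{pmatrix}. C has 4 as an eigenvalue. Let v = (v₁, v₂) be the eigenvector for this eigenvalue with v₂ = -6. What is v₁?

C − 4I = [[2, 1], [-4, -2]].
Solving (C − 4I)v = 0 gives the eigenspace spanned by (3, -6).
With v₂ = -6, v = (3, -6), so v₁ = 3.

3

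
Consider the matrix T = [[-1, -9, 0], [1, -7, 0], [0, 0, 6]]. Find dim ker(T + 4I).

1

T + 4I = [[3, -9, 0], [1, -3, 0], [0, 0, 10]].
This matrix has rank 2, so its null space has dimension 3 − 2 = 1.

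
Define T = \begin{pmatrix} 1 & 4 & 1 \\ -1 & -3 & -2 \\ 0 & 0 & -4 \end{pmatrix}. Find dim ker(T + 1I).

1

T + 1I = [[2, 4, 1], [-1, -2, -2], [0, 0, -3]].
This matrix has rank 2, so its null space has dimension 3 − 2 = 1.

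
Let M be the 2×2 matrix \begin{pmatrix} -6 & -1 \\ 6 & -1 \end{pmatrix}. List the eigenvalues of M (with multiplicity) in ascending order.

Characteristic polynomial: p(s) = s^2 + 7s + 12 = (s + 3)(s + 4).
Roots (with multiplicity): -4, -3.

-4, -3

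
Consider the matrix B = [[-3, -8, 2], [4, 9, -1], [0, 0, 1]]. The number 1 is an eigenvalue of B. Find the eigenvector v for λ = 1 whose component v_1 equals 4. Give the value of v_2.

-2

B − 1I = [[-4, -8, 2], [4, 8, -1], [0, 0, 0]].
Solving (B − 1I)v = 0 gives the eigenspace spanned by (4, -2, 0).
With v_1 = 4, v = (4, -2, 0), so v_2 = -2.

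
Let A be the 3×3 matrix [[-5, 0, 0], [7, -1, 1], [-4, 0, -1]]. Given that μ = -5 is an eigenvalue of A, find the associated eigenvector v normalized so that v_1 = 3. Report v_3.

A + 5I = [[0, 0, 0], [7, 4, 1], [-4, 0, 4]].
Solving (A + 5I)v = 0 gives the eigenspace spanned by (3, -6, 3).
With v_1 = 3, v = (3, -6, 3), so v_3 = 3.

3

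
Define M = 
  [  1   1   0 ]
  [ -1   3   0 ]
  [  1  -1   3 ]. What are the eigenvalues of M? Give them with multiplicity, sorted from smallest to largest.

2, 2, 3

Characteristic polynomial: p(s) = s^3 - 7s^2 + 16s - 12 = (s - 3)(s - 2)^2.
Roots (with multiplicity): 2, 2, 3.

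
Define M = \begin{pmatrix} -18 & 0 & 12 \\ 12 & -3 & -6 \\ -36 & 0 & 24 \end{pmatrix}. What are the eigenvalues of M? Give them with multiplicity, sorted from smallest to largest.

-3, 0, 6

Characteristic polynomial: p(s) = s^3 - 3s^2 - 18s = s(s - 6)(s + 3).
Roots (with multiplicity): -3, 0, 6.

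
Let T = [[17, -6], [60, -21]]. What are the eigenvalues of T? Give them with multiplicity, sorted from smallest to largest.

Characteristic polynomial: p(μ) = μ^2 + 4μ + 3 = (μ + 1)(μ + 3).
Roots (with multiplicity): -3, -1.

-3, -1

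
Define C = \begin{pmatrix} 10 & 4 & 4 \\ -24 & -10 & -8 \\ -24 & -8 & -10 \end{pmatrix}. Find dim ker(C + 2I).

2

C + 2I = [[12, 4, 4], [-24, -8, -8], [-24, -8, -8]].
This matrix has rank 1, so its null space has dimension 3 − 1 = 2.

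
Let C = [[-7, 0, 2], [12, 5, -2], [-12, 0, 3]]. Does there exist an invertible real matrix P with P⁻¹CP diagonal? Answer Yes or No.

Yes

Characteristic polynomial: p(r) = r^3 - r^2 - 17r - 15 = (r - 5)(r + 1)(r + 3).
All 3 eigenvalues are distinct, so C is diagonalizable.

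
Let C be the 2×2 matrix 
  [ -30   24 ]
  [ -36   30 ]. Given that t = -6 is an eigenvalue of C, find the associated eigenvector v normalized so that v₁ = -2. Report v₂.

-2

C + 6I = [[-24, 24], [-36, 36]].
Solving (C + 6I)v = 0 gives the eigenspace spanned by (-2, -2).
With v₁ = -2, v = (-2, -2), so v₂ = -2.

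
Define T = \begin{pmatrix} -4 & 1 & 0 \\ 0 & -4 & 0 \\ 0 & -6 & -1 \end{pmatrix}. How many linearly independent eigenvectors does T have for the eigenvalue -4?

1

T + 4I = [[0, 1, 0], [0, 0, 0], [0, -6, 3]].
This matrix has rank 2, so its null space has dimension 3 − 2 = 1.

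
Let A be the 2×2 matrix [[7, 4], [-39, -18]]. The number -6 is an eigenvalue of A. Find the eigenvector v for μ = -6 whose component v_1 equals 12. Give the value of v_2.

-39

A + 6I = [[13, 4], [-39, -12]].
Solving (A + 6I)v = 0 gives the eigenspace spanned by (12, -39).
With v_1 = 12, v = (12, -39), so v_2 = -39.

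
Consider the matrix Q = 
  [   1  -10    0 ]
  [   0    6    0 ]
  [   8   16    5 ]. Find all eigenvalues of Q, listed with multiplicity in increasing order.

1, 5, 6

Characteristic polynomial: p(λ) = λ^3 - 12λ^2 + 41λ - 30 = (λ - 6)(λ - 5)(λ - 1).
Roots (with multiplicity): 1, 5, 6.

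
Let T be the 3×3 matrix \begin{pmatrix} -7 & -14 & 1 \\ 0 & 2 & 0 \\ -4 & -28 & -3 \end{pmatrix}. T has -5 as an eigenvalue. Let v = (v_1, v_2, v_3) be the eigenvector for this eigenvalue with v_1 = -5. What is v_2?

T + 5I = [[-2, -14, 1], [0, 7, 0], [-4, -28, 2]].
Solving (T + 5I)v = 0 gives the eigenspace spanned by (-5, 0, -10).
With v_1 = -5, v = (-5, 0, -10), so v_2 = 0.

0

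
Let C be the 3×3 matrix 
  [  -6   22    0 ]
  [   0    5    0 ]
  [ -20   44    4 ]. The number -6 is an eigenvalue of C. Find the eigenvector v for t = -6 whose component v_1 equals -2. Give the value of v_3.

-4

C + 6I = [[0, 22, 0], [0, 11, 0], [-20, 44, 10]].
Solving (C + 6I)v = 0 gives the eigenspace spanned by (-2, 0, -4).
With v_1 = -2, v = (-2, 0, -4), so v_3 = -4.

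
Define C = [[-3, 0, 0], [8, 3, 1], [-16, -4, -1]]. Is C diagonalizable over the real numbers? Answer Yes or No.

No

Characteristic polynomial: p(μ) = μ^3 + μ^2 - 5μ + 3 = (μ - 1)^2(μ + 3).
μ = 1 has algebraic multiplicity 2; rank(C − 1I) = 2, so geometric multiplicity = 1.
Geometric multiplicity < algebraic multiplicity, so C is not diagonalizable.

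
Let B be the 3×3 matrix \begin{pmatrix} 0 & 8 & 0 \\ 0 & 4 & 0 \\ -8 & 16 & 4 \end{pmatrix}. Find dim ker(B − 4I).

2

B − 4I = [[-4, 8, 0], [0, 0, 0], [-8, 16, 0]].
This matrix has rank 1, so its null space has dimension 3 − 1 = 2.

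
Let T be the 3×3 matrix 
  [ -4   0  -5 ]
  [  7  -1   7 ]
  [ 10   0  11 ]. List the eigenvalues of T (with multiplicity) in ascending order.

-1, 1, 6

Characteristic polynomial: p(r) = r^3 - 6r^2 - r + 6 = (r - 6)(r - 1)(r + 1).
Roots (with multiplicity): -1, 1, 6.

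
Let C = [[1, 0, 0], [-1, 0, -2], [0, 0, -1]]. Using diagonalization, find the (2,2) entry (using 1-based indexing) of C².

Characteristic polynomial: r^3 - r = r(r - 1)(r + 1), so the eigenvalues are -1, 0, 1.
r=1: eigenvector (1, -1, 0).
r=0: eigenvector (0, 1, 0).
r=-1: eigenvector (0, 2, 1).
P = [[1, 0, 0], [-1, 1, 2], [0, 0, 1]], D = diag(1, 0, -1), P⁻¹ = [[1, 0, 0], [1, 1, -2], [0, 0, 1]].
C² = P·diag(1, 0, 1)·P⁻¹ = [[1, 0, 0], [-1, 0, 2], [0, 0, 1]].
The requested entry is 0.

0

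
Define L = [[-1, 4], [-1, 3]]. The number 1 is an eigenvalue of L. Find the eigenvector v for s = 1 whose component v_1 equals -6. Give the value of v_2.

L − 1I = [[-2, 4], [-1, 2]].
Solving (L − 1I)v = 0 gives the eigenspace spanned by (-6, -3).
With v_1 = -6, v = (-6, -3), so v_2 = -3.

-3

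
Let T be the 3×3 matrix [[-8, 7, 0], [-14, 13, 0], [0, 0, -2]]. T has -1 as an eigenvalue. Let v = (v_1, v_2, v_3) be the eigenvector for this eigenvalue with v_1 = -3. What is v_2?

-3

T + 1I = [[-7, 7, 0], [-14, 14, 0], [0, 0, -1]].
Solving (T + 1I)v = 0 gives the eigenspace spanned by (-3, -3, 0).
With v_1 = -3, v = (-3, -3, 0), so v_2 = -3.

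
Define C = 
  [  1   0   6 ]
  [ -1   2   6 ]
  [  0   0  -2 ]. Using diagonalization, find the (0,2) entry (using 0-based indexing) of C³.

Characteristic polynomial: t^3 - t^2 - 4t + 4 = (t - 2)(t - 1)(t + 2), so the eigenvalues are -2, 1, 2.
t=1: eigenvector (1, 1, 0).
t=2: eigenvector (0, 1, 0).
t=-2: eigenvector (-2, -2, 1).
P = [[1, 0, -2], [1, 1, -2], [0, 0, 1]], D = diag(1, 2, -2), P⁻¹ = [[1, 0, 2], [-1, 1, 0], [0, 0, 1]].
C³ = P·diag(1, 8, -8)·P⁻¹ = [[1, 0, 18], [-7, 8, 18], [0, 0, -8]].
The requested entry is 18.

18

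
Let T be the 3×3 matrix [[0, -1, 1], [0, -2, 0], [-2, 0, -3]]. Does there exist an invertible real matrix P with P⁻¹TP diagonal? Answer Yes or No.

No

Characteristic polynomial: p(λ) = λ^3 + 5λ^2 + 8λ + 4 = (λ + 1)(λ + 2)^2.
λ = -2 has algebraic multiplicity 2; rank(T + 2I) = 2, so geometric multiplicity = 1.
Geometric multiplicity < algebraic multiplicity, so T is not diagonalizable.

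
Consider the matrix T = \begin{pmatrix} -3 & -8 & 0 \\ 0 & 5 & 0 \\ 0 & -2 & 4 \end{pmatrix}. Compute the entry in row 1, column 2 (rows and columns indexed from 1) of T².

-16

Characteristic polynomial: s^3 - 6s^2 - 7s + 60 = (s - 5)(s - 4)(s + 3), so the eigenvalues are -3, 4, 5.
s=-3: eigenvector (1, 0, 0).
s=5: eigenvector (-1, 1, -2).
s=4: eigenvector (0, 0, 1).
P = [[1, -1, 0], [0, 1, 0], [0, -2, 1]], D = diag(-3, 5, 4), P⁻¹ = [[1, 1, 0], [0, 1, 0], [0, 2, 1]].
T² = P·diag(9, 25, 16)·P⁻¹ = [[9, -16, 0], [0, 25, 0], [0, -18, 16]].
The requested entry is -16.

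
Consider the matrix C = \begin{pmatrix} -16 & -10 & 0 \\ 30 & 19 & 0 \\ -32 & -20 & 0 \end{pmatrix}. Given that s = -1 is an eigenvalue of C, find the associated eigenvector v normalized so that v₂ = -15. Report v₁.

10

C + 1I = [[-15, -10, 0], [30, 20, 0], [-32, -20, 1]].
Solving (C + 1I)v = 0 gives the eigenspace spanned by (10, -15, 20).
With v₂ = -15, v = (10, -15, 20), so v₁ = 10.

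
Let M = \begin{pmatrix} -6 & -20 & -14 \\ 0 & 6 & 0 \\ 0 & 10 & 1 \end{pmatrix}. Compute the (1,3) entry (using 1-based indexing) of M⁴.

Characteristic polynomial: t^3 - t^2 - 36t + 36 = (t - 6)(t - 1)(t + 6), so the eigenvalues are -6, 1, 6.
t=-6: eigenvector (1, 0, 0).
t=6: eigenvector (-4, 1, 2).
t=1: eigenvector (-2, 0, 1).
P = [[1, -4, -2], [0, 1, 0], [0, 2, 1]], D = diag(-6, 6, 1), P⁻¹ = [[1, 0, 2], [0, 1, 0], [0, -2, 1]].
M⁴ = P·diag(1296, 1296, 1)·P⁻¹ = [[1296, -5180, 2590], [0, 1296, 0], [0, 2590, 1]].
The requested entry is 2590.

2590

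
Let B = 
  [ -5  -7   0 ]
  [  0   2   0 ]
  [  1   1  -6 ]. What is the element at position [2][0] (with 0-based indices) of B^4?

-671

Characteristic polynomial: μ^3 + 9μ^2 + 8μ - 60 = (μ - 2)(μ + 5)(μ + 6), so the eigenvalues are -6, -5, 2.
μ=-5: eigenvector (1, 0, 1).
μ=2: eigenvector (-1, 1, 0).
μ=-6: eigenvector (0, 0, 1).
P = [[1, -1, 0], [0, 1, 0], [1, 0, 1]], D = diag(-5, 2, -6), P⁻¹ = [[1, 1, 0], [0, 1, 0], [-1, -1, 1]].
B⁴ = P·diag(625, 16, 1296)·P⁻¹ = [[625, 609, 0], [0, 16, 0], [-671, -671, 1296]].
The requested entry is -671.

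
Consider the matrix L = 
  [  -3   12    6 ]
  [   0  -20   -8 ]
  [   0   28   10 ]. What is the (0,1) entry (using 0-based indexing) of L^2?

-108

Characteristic polynomial: s^3 + 13s^2 + 54s + 72 = (s + 3)(s + 4)(s + 6), so the eigenvalues are -6, -4, -3.
s=-3: eigenvector (1, 0, 0).
s=-4: eigenvector (0, 1, -2).
s=-6: eigenvector (-2, 4, -7).
P = [[1, 0, -2], [0, 1, 4], [0, -2, -7]], D = diag(-3, -4, -6), P⁻¹ = [[1, 4, 2], [0, -7, -4], [0, 2, 1]].
L² = P·diag(9, 16, 36)·P⁻¹ = [[9, -108, -54], [0, 176, 80], [0, -280, -124]].
The requested entry is -108.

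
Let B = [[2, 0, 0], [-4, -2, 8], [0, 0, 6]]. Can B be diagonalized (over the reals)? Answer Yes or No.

Characteristic polynomial: p(r) = r^3 - 6r^2 - 4r + 24 = (r - 6)(r - 2)(r + 2).
All 3 eigenvalues are distinct, so B is diagonalizable.

Yes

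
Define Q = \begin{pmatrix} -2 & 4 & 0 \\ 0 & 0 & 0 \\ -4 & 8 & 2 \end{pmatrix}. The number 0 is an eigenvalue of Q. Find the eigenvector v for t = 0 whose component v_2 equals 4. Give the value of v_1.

Q = [[-2, 4, 0], [0, 0, 0], [-4, 8, 2]].
Solving (Q)v = 0 gives the eigenspace spanned by (8, 4, 0).
With v_2 = 4, v = (8, 4, 0), so v_1 = 8.

8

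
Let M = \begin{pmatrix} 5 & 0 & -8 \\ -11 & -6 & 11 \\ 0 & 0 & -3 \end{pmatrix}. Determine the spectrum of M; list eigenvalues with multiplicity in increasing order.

Characteristic polynomial: p(t) = t^3 + 4t^2 - 27t - 90 = (t - 5)(t + 3)(t + 6).
Roots (with multiplicity): -6, -3, 5.

-6, -3, 5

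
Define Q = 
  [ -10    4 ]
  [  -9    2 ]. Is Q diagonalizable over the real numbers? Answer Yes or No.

Characteristic polynomial: p(λ) = λ^2 + 8λ + 16 = (λ + 4)^2.
λ = -4 has algebraic multiplicity 2; rank(Q + 4I) = 1, so geometric multiplicity = 1.
Geometric multiplicity < algebraic multiplicity, so Q is not diagonalizable.

No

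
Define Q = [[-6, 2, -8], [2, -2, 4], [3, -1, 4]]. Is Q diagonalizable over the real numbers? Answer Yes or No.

No

Characteristic polynomial: p(t) = t^3 + 4t^2 + 4t = t(t + 2)^2.
t = -2 has algebraic multiplicity 2; rank(Q + 2I) = 2, so geometric multiplicity = 1.
Geometric multiplicity < algebraic multiplicity, so Q is not diagonalizable.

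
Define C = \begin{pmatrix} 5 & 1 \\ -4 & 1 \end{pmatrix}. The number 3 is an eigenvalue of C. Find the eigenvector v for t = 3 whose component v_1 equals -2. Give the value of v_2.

4

C − 3I = [[2, 1], [-4, -2]].
Solving (C − 3I)v = 0 gives the eigenspace spanned by (-2, 4).
With v_1 = -2, v = (-2, 4), so v_2 = 4.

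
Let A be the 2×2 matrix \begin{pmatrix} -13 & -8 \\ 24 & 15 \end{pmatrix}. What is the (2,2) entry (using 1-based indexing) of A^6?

2913

Characteristic polynomial: s^2 - 2s - 3 = (s - 3)(s + 1), so the eigenvalues are -1, 3.
s=3: eigenvector (-1, 2).
s=-1: eigenvector (-2, 3).
P = [[-1, -2], [2, 3]], D = diag(3, -1), P⁻¹ = [[3, 2], [-2, -1]].
A⁶ = P·diag(729, 1)·P⁻¹ = [[-2183, -1456], [4368, 2913]].
The requested entry is 2913.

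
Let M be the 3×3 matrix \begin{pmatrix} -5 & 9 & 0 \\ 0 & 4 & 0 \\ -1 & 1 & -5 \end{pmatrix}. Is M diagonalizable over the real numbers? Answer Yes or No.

No

Characteristic polynomial: p(t) = t^3 + 6t^2 - 15t - 100 = (t - 4)(t + 5)^2.
t = -5 has algebraic multiplicity 2; rank(M + 5I) = 2, so geometric multiplicity = 1.
Geometric multiplicity < algebraic multiplicity, so M is not diagonalizable.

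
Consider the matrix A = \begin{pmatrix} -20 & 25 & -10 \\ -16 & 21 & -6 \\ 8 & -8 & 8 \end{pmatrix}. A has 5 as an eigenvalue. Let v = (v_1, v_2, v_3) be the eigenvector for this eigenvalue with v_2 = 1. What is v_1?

A − 5I = [[-25, 25, -10], [-16, 16, -6], [8, -8, 3]].
Solving (A − 5I)v = 0 gives the eigenspace spanned by (1, 1, 0).
With v_2 = 1, v = (1, 1, 0), so v_1 = 1.

1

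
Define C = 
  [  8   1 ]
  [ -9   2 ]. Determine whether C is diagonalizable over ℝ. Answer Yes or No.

No

Characteristic polynomial: p(λ) = λ^2 - 10λ + 25 = (λ - 5)^2.
λ = 5 has algebraic multiplicity 2; rank(C − 5I) = 1, so geometric multiplicity = 1.
Geometric multiplicity < algebraic multiplicity, so C is not diagonalizable.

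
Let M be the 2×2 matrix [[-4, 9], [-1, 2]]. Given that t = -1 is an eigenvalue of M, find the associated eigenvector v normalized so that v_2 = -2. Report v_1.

-6

M + 1I = [[-3, 9], [-1, 3]].
Solving (M + 1I)v = 0 gives the eigenspace spanned by (-6, -2).
With v_2 = -2, v = (-6, -2), so v_1 = -6.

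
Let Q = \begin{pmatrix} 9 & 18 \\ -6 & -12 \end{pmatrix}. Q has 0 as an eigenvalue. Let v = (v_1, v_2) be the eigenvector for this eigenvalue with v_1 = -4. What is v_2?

Q = [[9, 18], [-6, -12]].
Solving (Q)v = 0 gives the eigenspace spanned by (-4, 2).
With v_1 = -4, v = (-4, 2), so v_2 = 2.

2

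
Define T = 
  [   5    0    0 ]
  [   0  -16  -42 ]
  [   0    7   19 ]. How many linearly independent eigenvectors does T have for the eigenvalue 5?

T − 5I = [[0, 0, 0], [0, -21, -42], [0, 7, 14]].
This matrix has rank 1, so its null space has dimension 3 − 1 = 2.

2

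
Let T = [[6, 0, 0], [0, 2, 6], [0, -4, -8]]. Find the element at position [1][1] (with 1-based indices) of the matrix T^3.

216

Characteristic polynomial: μ^3 - 28μ - 48 = (μ - 6)(μ + 2)(μ + 4), so the eigenvalues are -4, -2, 6.
μ=6: eigenvector (1, 0, 0).
μ=-4: eigenvector (0, -1, 1).
μ=-2: eigenvector (0, -3, 2).
P = [[1, 0, 0], [0, -1, -3], [0, 1, 2]], D = diag(6, -4, -2), P⁻¹ = [[1, 0, 0], [0, 2, 3], [0, -1, -1]].
T³ = P·diag(216, -64, -8)·P⁻¹ = [[216, 0, 0], [0, 104, 168], [0, -112, -176]].
The requested entry is 216.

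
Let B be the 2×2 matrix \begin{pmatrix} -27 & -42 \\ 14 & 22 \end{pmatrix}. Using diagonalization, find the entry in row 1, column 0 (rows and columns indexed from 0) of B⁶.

-93310

Characteristic polynomial: t^2 + 5t - 6 = (t - 1)(t + 6), so the eigenvalues are -6, 1.
t=-6: eigenvector (-2, 1).
t=1: eigenvector (-3, 2).
P = [[-2, -3], [1, 2]], D = diag(-6, 1), P⁻¹ = [[-2, -3], [1, 2]].
B⁶ = P·diag(46656, 1)·P⁻¹ = [[186621, 279930], [-93310, -139964]].
The requested entry is -93310.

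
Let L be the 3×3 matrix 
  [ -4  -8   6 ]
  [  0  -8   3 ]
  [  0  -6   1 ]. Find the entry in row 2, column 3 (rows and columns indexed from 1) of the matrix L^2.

-21

Characteristic polynomial: t^3 + 11t^2 + 38t + 40 = (t + 2)(t + 4)(t + 5), so the eigenvalues are -5, -4, -2.
t=-4: eigenvector (1, 0, 0).
t=-5: eigenvector (2, 1, 1).
t=-2: eigenvector (2, 1, 2).
P = [[1, 2, 2], [0, 1, 1], [0, 1, 2]], D = diag(-4, -5, -2), P⁻¹ = [[1, -2, 0], [0, 2, -1], [0, -1, 1]].
L² = P·diag(16, 25, 4)·P⁻¹ = [[16, 60, -42], [0, 46, -21], [0, 42, -17]].
The requested entry is -21.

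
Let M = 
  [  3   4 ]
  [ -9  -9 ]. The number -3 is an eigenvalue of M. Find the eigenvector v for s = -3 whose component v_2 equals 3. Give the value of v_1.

M + 3I = [[6, 4], [-9, -6]].
Solving (M + 3I)v = 0 gives the eigenspace spanned by (-2, 3).
With v_2 = 3, v = (-2, 3), so v_1 = -2.

-2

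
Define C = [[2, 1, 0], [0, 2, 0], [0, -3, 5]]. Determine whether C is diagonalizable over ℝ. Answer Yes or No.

No

Characteristic polynomial: p(s) = s^3 - 9s^2 + 24s - 20 = (s - 5)(s - 2)^2.
s = 2 has algebraic multiplicity 2; rank(C − 2I) = 2, so geometric multiplicity = 1.
Geometric multiplicity < algebraic multiplicity, so C is not diagonalizable.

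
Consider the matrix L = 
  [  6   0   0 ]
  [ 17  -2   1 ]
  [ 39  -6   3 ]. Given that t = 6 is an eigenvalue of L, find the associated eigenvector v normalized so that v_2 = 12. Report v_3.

L − 6I = [[0, 0, 0], [17, -8, 1], [39, -6, -3]].
Solving (L − 6I)v = 0 gives the eigenspace spanned by (4, 12, 28).
With v_2 = 12, v = (4, 12, 28), so v_3 = 28.

28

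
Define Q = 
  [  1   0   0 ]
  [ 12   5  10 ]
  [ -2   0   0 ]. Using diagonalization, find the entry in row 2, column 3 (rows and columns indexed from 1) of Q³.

250

Characteristic polynomial: r^3 - 6r^2 + 5r = r(r - 5)(r - 1), so the eigenvalues are 0, 1, 5.
r=0: eigenvector (0, -2, 1).
r=5: eigenvector (0, 1, 0).
r=1: eigenvector (1, 2, -2).
P = [[0, 0, 1], [-2, 1, 2], [1, 0, -2]], D = diag(0, 5, 1), P⁻¹ = [[2, 0, 1], [2, 1, 2], [1, 0, 0]].
Q³ = P·diag(0, 125, 1)·P⁻¹ = [[1, 0, 0], [252, 125, 250], [-2, 0, 0]].
The requested entry is 250.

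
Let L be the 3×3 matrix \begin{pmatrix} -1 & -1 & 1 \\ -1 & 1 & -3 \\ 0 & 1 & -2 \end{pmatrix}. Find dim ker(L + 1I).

L + 1I = [[0, -1, 1], [-1, 2, -3], [0, 1, -1]].
This matrix has rank 2, so its null space has dimension 3 − 2 = 1.

1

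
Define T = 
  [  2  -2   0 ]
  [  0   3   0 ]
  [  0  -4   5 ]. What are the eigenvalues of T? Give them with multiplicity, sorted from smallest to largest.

Characteristic polynomial: p(r) = r^3 - 10r^2 + 31r - 30 = (r - 5)(r - 3)(r - 2).
Roots (with multiplicity): 2, 3, 5.

2, 3, 5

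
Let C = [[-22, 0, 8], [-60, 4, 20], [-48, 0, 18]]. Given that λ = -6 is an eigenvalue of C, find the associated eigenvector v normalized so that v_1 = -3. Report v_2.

-6

C + 6I = [[-16, 0, 8], [-60, 10, 20], [-48, 0, 24]].
Solving (C + 6I)v = 0 gives the eigenspace spanned by (-3, -6, -6).
With v_1 = -3, v = (-3, -6, -6), so v_2 = -6.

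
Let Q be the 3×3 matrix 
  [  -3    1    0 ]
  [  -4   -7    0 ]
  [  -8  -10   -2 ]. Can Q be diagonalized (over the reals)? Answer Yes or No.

No

Characteristic polynomial: p(μ) = μ^3 + 12μ^2 + 45μ + 50 = (μ + 2)(μ + 5)^2.
μ = -5 has algebraic multiplicity 2; rank(Q + 5I) = 2, so geometric multiplicity = 1.
Geometric multiplicity < algebraic multiplicity, so Q is not diagonalizable.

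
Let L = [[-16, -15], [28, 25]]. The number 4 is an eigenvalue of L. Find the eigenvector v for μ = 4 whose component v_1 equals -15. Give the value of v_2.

20

L − 4I = [[-20, -15], [28, 21]].
Solving (L − 4I)v = 0 gives the eigenspace spanned by (-15, 20).
With v_1 = -15, v = (-15, 20), so v_2 = 20.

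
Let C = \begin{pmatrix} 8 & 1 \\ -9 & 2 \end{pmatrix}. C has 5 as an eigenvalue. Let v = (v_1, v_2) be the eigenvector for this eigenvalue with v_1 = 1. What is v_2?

C − 5I = [[3, 1], [-9, -3]].
Solving (C − 5I)v = 0 gives the eigenspace spanned by (1, -3).
With v_1 = 1, v = (1, -3), so v_2 = -3.

-3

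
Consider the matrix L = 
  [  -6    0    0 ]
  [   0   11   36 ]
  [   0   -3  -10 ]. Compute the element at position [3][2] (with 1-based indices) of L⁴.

-15

Characteristic polynomial: μ^3 + 5μ^2 - 8μ - 12 = (μ - 2)(μ + 1)(μ + 6), so the eigenvalues are -6, -1, 2.
μ=-6: eigenvector (1, 0, 0).
μ=2: eigenvector (0, 4, -1).
μ=-1: eigenvector (0, -3, 1).
P = [[1, 0, 0], [0, 4, -3], [0, -1, 1]], D = diag(-6, 2, -1), P⁻¹ = [[1, 0, 0], [0, 1, 3], [0, 1, 4]].
L⁴ = P·diag(1296, 16, 1)·P⁻¹ = [[1296, 0, 0], [0, 61, 180], [0, -15, -44]].
The requested entry is -15.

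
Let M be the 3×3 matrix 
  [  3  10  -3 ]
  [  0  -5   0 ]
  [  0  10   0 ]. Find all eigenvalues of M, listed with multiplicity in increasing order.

-5, 0, 3

Characteristic polynomial: p(r) = r^3 + 2r^2 - 15r = r(r - 3)(r + 5).
Roots (with multiplicity): -5, 0, 3.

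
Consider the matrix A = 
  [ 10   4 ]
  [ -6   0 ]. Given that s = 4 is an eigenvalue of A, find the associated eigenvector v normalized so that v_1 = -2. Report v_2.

3

A − 4I = [[6, 4], [-6, -4]].
Solving (A − 4I)v = 0 gives the eigenspace spanned by (-2, 3).
With v_1 = -2, v = (-2, 3), so v_2 = 3.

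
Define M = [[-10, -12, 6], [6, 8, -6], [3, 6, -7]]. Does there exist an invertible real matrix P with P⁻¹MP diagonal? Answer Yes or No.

Characteristic polynomial: p(s) = s^3 + 9s^2 + 24s + 16 = (s + 1)(s + 4)^2.
s = -4 has algebraic multiplicity 2; rank(M + 4I) = 1, so geometric multiplicity = 2.
Every eigenvalue has geometric = algebraic multiplicity, so M is diagonalizable.

Yes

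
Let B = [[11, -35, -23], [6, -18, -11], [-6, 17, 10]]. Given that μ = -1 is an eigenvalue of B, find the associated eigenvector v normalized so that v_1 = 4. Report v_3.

B + 1I = [[12, -35, -23], [6, -17, -11], [-6, 17, 11]].
Solving (B + 1I)v = 0 gives the eigenspace spanned by (4, 4, -4).
With v_1 = 4, v = (4, 4, -4), so v_3 = -4.

-4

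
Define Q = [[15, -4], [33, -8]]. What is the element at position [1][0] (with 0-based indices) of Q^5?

25773

Characteristic polynomial: s^2 - 7s + 12 = (s - 4)(s - 3), so the eigenvalues are 3, 4.
s=4: eigenvector (-4, -11).
s=3: eigenvector (1, 3).
P = [[-4, 1], [-11, 3]], D = diag(4, 3), P⁻¹ = [[-3, 1], [-11, 4]].
Q⁵ = P·diag(1024, 243)·P⁻¹ = [[9615, -3124], [25773, -8348]].
The requested entry is 25773.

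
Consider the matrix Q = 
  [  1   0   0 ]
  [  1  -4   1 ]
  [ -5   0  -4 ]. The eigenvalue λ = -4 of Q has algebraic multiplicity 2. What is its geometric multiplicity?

Q + 4I = [[5, 0, 0], [1, 0, 1], [-5, 0, 0]].
This matrix has rank 2, so its null space has dimension 3 − 2 = 1.

1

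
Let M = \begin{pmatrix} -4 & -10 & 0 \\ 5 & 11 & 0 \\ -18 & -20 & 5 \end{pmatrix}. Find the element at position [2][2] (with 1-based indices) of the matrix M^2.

Characteristic polynomial: λ^3 - 12λ^2 + 41λ - 30 = (λ - 6)(λ - 5)(λ - 1), so the eigenvalues are 1, 5, 6.
λ=6: eigenvector (1, -1, 2).
λ=5: eigenvector (0, 0, 1).
λ=1: eigenvector (2, -1, 4).
P = [[1, 0, 2], [-1, 0, -1], [2, 1, 4]], D = diag(6, 5, 1), P⁻¹ = [[-1, -2, 0], [-2, 0, 1], [1, 1, 0]].
M² = P·diag(36, 25, 1)·P⁻¹ = [[-34, -70, 0], [35, 71, 0], [-118, -140, 25]].
The requested entry is 71.

71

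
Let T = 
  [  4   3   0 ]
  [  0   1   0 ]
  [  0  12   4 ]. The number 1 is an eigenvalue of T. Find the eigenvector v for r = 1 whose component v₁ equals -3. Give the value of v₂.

3

T − 1I = [[3, 3, 0], [0, 0, 0], [0, 12, 3]].
Solving (T − 1I)v = 0 gives the eigenspace spanned by (-3, 3, -12).
With v₁ = -3, v = (-3, 3, -12), so v₂ = 3.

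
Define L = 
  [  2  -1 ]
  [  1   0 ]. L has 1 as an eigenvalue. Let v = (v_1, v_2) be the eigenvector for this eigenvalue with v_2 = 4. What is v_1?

4

L − 1I = [[1, -1], [1, -1]].
Solving (L − 1I)v = 0 gives the eigenspace spanned by (4, 4).
With v_2 = 4, v = (4, 4), so v_1 = 4.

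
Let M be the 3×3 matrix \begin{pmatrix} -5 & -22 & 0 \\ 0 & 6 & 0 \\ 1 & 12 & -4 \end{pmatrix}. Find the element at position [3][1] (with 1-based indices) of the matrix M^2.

Characteristic polynomial: s^3 + 3s^2 - 34s - 120 = (s - 6)(s + 4)(s + 5), so the eigenvalues are -5, -4, 6.
s=-5: eigenvector (1, 0, -1).
s=-4: eigenvector (0, 0, 1).
s=6: eigenvector (-2, 1, 1).
P = [[1, 0, -2], [0, 0, 1], [-1, 1, 1]], D = diag(-5, -4, 6), P⁻¹ = [[1, 2, 0], [1, 1, 1], [0, 1, 0]].
M² = P·diag(25, 16, 36)·P⁻¹ = [[25, -22, 0], [0, 36, 0], [-9, 2, 16]].
The requested entry is -9.

-9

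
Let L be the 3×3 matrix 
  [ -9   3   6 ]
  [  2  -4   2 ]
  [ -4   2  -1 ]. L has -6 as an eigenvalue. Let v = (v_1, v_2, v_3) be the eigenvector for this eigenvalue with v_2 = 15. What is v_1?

-5

L + 6I = [[-3, 3, 6], [2, 2, 2], [-4, 2, 5]].
Solving (L + 6I)v = 0 gives the eigenspace spanned by (-5, 15, -10).
With v_2 = 15, v = (-5, 15, -10), so v_1 = -5.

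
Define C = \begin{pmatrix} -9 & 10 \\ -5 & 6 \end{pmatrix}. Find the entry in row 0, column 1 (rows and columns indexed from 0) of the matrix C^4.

Characteristic polynomial: r^2 + 3r - 4 = (r - 1)(r + 4), so the eigenvalues are -4, 1.
r=1: eigenvector (1, 1).
r=-4: eigenvector (2, 1).
P = [[1, 2], [1, 1]], D = diag(1, -4), P⁻¹ = [[-1, 2], [1, -1]].
C⁴ = P·diag(1, 256)·P⁻¹ = [[511, -510], [255, -254]].
The requested entry is -510.

-510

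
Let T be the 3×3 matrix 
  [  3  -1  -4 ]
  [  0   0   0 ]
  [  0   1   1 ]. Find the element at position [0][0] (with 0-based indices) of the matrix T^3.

27

Characteristic polynomial: λ^3 - 4λ^2 + 3λ = λ(λ - 3)(λ - 1), so the eigenvalues are 0, 1, 3.
λ=3: eigenvector (1, 0, 0).
λ=0: eigenvector (-1, 1, -1).
λ=1: eigenvector (2, 0, 1).
P = [[1, -1, 2], [0, 1, 0], [0, -1, 1]], D = diag(3, 0, 1), P⁻¹ = [[1, -1, -2], [0, 1, 0], [0, 1, 1]].
T³ = P·diag(27, 0, 1)·P⁻¹ = [[27, -25, -52], [0, 0, 0], [0, 1, 1]].
The requested entry is 27.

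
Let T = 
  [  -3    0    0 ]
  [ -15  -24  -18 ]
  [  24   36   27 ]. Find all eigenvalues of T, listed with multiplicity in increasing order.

Characteristic polynomial: p(λ) = λ^3 - 9λ = λ(λ - 3)(λ + 3).
Roots (with multiplicity): -3, 0, 3.

-3, 0, 3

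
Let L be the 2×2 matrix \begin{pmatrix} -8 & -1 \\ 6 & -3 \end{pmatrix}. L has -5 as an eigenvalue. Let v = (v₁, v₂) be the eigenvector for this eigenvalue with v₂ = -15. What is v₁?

L + 5I = [[-3, -1], [6, 2]].
Solving (L + 5I)v = 0 gives the eigenspace spanned by (5, -15).
With v₂ = -15, v = (5, -15), so v₁ = 5.

5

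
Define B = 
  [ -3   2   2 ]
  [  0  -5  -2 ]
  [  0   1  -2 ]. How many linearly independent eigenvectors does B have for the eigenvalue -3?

2

B + 3I = [[0, 2, 2], [0, -2, -2], [0, 1, 1]].
This matrix has rank 1, so its null space has dimension 3 − 1 = 2.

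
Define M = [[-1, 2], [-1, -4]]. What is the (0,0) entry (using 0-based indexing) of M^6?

Characteristic polynomial: μ^2 + 5μ + 6 = (μ + 2)(μ + 3), so the eigenvalues are -3, -2.
μ=-2: eigenvector (2, -1).
μ=-3: eigenvector (-1, 1).
P = [[2, -1], [-1, 1]], D = diag(-2, -3), P⁻¹ = [[1, 1], [1, 2]].
M⁶ = P·diag(64, 729)·P⁻¹ = [[-601, -1330], [665, 1394]].
The requested entry is -601.

-601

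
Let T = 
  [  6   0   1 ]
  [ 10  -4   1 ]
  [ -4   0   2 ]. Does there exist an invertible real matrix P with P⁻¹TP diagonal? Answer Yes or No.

Characteristic polynomial: p(r) = r^3 - 4r^2 - 16r + 64 = (r - 4)^2(r + 4).
r = 4 has algebraic multiplicity 2; rank(T − 4I) = 2, so geometric multiplicity = 1.
Geometric multiplicity < algebraic multiplicity, so T is not diagonalizable.

No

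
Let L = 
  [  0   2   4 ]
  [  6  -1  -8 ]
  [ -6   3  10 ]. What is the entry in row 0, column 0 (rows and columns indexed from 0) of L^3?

-84

Characteristic polynomial: t^3 - 9t^2 + 26t - 24 = (t - 4)(t - 3)(t - 2), so the eigenvalues are 2, 3, 4.
t=3: eigenvector (2, -3, 3).
t=4: eigenvector (1, -2, 2).
t=2: eigenvector (-2, 4, -3).
P = [[2, 1, -2], [-3, -2, 4], [3, 2, -3]], D = diag(3, 4, 2), P⁻¹ = [[2, 1, 0], [-3, 0, 2], [0, 1, 1]].
L³ = P·diag(27, 64, 8)·P⁻¹ = [[-84, 38, 112], [222, -49, -224], [-222, 57, 232]].
The requested entry is -84.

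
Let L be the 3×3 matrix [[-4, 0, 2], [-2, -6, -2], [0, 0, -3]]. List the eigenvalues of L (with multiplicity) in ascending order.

-6, -4, -3

Characteristic polynomial: p(s) = s^3 + 13s^2 + 54s + 72 = (s + 3)(s + 4)(s + 6).
Roots (with multiplicity): -6, -4, -3.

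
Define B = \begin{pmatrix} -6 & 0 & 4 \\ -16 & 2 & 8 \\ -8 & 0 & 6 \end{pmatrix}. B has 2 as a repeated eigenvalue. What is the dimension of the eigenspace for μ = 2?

2

B − 2I = [[-8, 0, 4], [-16, 0, 8], [-8, 0, 4]].
This matrix has rank 1, so its null space has dimension 3 − 1 = 2.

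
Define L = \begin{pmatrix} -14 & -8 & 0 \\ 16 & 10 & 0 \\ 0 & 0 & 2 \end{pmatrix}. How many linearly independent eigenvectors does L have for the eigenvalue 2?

2

L − 2I = [[-16, -8, 0], [16, 8, 0], [0, 0, 0]].
This matrix has rank 1, so its null space has dimension 3 − 1 = 2.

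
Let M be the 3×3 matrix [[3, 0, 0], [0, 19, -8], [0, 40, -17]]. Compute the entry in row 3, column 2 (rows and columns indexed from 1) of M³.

280

Characteristic polynomial: s^3 - 5s^2 + 3s + 9 = (s - 3)^2(s + 1), so the eigenvalues are -1, 3, 3.
s=3: eigenvector (1, 0, 0).
s=-1: eigenvector (0, 2, 5).
s=3: eigenvector (0, 1, 2).
P = [[1, 0, 0], [0, 2, 1], [0, 5, 2]], D = diag(3, -1, 3), P⁻¹ = [[1, 0, 0], [0, -2, 1], [0, 5, -2]].
M³ = P·diag(27, -1, 27)·P⁻¹ = [[27, 0, 0], [0, 139, -56], [0, 280, -113]].
The requested entry is 280.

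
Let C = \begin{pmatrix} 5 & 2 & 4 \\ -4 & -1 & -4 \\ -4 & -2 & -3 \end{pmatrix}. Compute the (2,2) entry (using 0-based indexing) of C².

Characteristic polynomial: s^3 - s^2 - s + 1 = (s - 1)^2(s + 1), so the eigenvalues are -1, 1, 1.
s=1: eigenvector (1, -2, 0).
s=-1: eigenvector (-1, 1, 1).
s=1: eigenvector (-1, 0, 1).
P = [[1, -1, -1], [-2, 1, 0], [0, 1, 1]], D = diag(1, -1, 1), P⁻¹ = [[1, 0, 1], [2, 1, 2], [-2, -1, -1]].
C² = P·diag(1, 1, 1)·P⁻¹ = [[1, 0, 0], [0, 1, 0], [0, 0, 1]].
The requested entry is 1.

1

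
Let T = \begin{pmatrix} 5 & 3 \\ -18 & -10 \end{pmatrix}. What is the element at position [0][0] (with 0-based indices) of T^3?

125

Characteristic polynomial: μ^2 + 5μ + 4 = (μ + 1)(μ + 4), so the eigenvalues are -4, -1.
μ=-4: eigenvector (-1, 3).
μ=-1: eigenvector (1, -2).
P = [[-1, 1], [3, -2]], D = diag(-4, -1), P⁻¹ = [[2, 1], [3, 1]].
T³ = P·diag(-64, -1)·P⁻¹ = [[125, 63], [-378, -190]].
The requested entry is 125.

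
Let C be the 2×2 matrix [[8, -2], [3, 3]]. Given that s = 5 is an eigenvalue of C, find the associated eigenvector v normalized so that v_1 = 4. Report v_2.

C − 5I = [[3, -2], [3, -2]].
Solving (C − 5I)v = 0 gives the eigenspace spanned by (4, 6).
With v_1 = 4, v = (4, 6), so v_2 = 6.

6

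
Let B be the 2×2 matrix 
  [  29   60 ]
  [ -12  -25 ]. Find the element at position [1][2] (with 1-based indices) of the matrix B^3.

1260

Characteristic polynomial: s^2 - 4s - 5 = (s - 5)(s + 1), so the eigenvalues are -1, 5.
s=5: eigenvector (5, -2).
s=-1: eigenvector (-2, 1).
P = [[5, -2], [-2, 1]], D = diag(5, -1), P⁻¹ = [[1, 2], [2, 5]].
B³ = P·diag(125, -1)·P⁻¹ = [[629, 1260], [-252, -505]].
The requested entry is 1260.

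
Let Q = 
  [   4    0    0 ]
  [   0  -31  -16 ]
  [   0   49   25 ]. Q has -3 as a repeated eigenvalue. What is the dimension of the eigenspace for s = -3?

Q + 3I = [[7, 0, 0], [0, -28, -16], [0, 49, 28]].
This matrix has rank 2, so its null space has dimension 3 − 2 = 1.

1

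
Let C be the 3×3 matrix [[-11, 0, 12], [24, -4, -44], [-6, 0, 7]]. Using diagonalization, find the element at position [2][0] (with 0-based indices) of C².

24

Characteristic polynomial: r^3 + 8r^2 + 11r - 20 = (r - 1)(r + 4)(r + 5), so the eigenvalues are -5, -4, 1.
r=1: eigenvector (1, -4, 1).
r=-4: eigenvector (0, 1, 0).
r=-5: eigenvector (2, -4, 1).
P = [[1, 0, 2], [-4, 1, -4], [1, 0, 1]], D = diag(1, -4, -5), P⁻¹ = [[-1, 0, 2], [0, 1, 4], [1, 0, -1]].
C² = P·diag(1, 16, 25)·P⁻¹ = [[49, 0, -48], [-96, 16, 156], [24, 0, -23]].
The requested entry is 24.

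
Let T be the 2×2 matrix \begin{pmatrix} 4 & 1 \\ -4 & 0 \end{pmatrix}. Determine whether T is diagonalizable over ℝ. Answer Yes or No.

No

Characteristic polynomial: p(r) = r^2 - 4r + 4 = (r - 2)^2.
r = 2 has algebraic multiplicity 2; rank(T − 2I) = 1, so geometric multiplicity = 1.
Geometric multiplicity < algebraic multiplicity, so T is not diagonalizable.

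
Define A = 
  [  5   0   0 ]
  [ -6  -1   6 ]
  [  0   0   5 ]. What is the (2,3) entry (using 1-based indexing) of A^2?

Characteristic polynomial: r^3 - 9r^2 + 15r + 25 = (r - 5)^2(r + 1), so the eigenvalues are -1, 5, 5.
r=5: eigenvector (1, 0, 1).
r=-1: eigenvector (0, 1, 0).
r=5: eigenvector (-1, 1, 0).
P = [[1, 0, -1], [0, 1, 1], [1, 0, 0]], D = diag(5, -1, 5), P⁻¹ = [[0, 0, 1], [1, 1, -1], [-1, 0, 1]].
A² = P·diag(25, 1, 25)·P⁻¹ = [[25, 0, 0], [-24, 1, 24], [0, 0, 25]].
The requested entry is 24.

24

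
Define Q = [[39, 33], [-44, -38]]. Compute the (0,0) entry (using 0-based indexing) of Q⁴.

Characteristic polynomial: r^2 - r - 30 = (r - 6)(r + 5), so the eigenvalues are -5, 6.
r=6: eigenvector (1, -1).
r=-5: eigenvector (-3, 4).
P = [[1, -3], [-1, 4]], D = diag(6, -5), P⁻¹ = [[4, 3], [1, 1]].
Q⁴ = P·diag(1296, 625)·P⁻¹ = [[3309, 2013], [-2684, -1388]].
The requested entry is 3309.

3309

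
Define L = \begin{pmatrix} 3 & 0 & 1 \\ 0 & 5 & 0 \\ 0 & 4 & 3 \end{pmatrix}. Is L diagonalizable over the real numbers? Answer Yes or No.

Characteristic polynomial: p(μ) = μ^3 - 11μ^2 + 39μ - 45 = (μ - 5)(μ - 3)^2.
μ = 3 has algebraic multiplicity 2; rank(L − 3I) = 2, so geometric multiplicity = 1.
Geometric multiplicity < algebraic multiplicity, so L is not diagonalizable.

No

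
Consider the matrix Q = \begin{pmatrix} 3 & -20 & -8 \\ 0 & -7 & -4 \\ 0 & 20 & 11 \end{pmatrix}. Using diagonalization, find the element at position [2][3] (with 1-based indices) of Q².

-16

Characteristic polynomial: μ^3 - 7μ^2 + 15μ - 9 = (μ - 3)^2(μ - 1), so the eigenvalues are 1, 3, 3.
μ=3: eigenvector (1, 0, 0).
μ=1: eigenvector (2, 1, -2).
μ=3: eigenvector (0, -2, 5).
P = [[1, 2, 0], [0, 1, -2], [0, -2, 5]], D = diag(3, 1, 3), P⁻¹ = [[1, -10, -4], [0, 5, 2], [0, 2, 1]].
Q² = P·diag(9, 1, 9)·P⁻¹ = [[9, -80, -32], [0, -31, -16], [0, 80, 41]].
The requested entry is -16.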